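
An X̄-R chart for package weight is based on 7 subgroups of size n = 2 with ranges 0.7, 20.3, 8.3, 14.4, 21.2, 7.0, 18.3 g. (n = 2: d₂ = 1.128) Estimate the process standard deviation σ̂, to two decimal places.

11.42

R̄ = (0.7 + 20.3 + 8.3 + 14.4 + 21.2 + 7.0 + 18.3) / 7 = 12.8857
σ̂ = R̄ / d₂ = 12.8857 / 1.128 = 11.4235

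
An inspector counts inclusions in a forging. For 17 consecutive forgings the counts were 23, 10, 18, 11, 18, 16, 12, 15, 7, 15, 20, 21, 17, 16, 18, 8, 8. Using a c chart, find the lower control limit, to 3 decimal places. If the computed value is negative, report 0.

3.309

c̄ = (23 + 10 + 18 + 11 + 18 + 16 + 12 + 15 + 7 + 15 + 20 + 21 + 17 + 16 + 18 + 8 + 8) / 17 = 253 / 17 = 14.8824
LCL = c̄ − 3√c̄ = 14.8824 − 3 × 3.8578 = 3.3091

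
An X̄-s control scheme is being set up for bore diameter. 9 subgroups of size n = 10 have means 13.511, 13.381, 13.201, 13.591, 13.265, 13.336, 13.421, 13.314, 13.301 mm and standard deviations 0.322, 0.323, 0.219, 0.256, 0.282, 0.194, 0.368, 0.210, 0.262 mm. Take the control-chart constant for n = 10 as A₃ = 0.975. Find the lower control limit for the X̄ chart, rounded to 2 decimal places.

X̄̄ = (13.511 + 13.381 + 13.201 + 13.591 + 13.265 + 13.336 + 13.421 + 13.314 + 13.301) / 9 = 13.3690
s̄ = (0.322 + 0.323 + 0.219 + 0.256 + 0.282 + 0.194 + 0.368 + 0.210 + 0.262) / 9 = 0.2707
LCL = X̄̄ − A₃·s̄ = 13.3690 − 0.975 × 0.2707 = 13.1051

13.11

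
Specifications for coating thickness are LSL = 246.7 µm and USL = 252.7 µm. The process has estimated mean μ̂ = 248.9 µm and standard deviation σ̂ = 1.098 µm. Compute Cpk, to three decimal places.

Cpu = (USL − μ̂) / (3σ̂) = (252.7 − 248.9) / (3 × 1.098) = 1.1536; Cpl = (μ̂ − LSL) / (3σ̂) = (248.9 − 246.7) / (3 × 1.098) = 0.6679; Cpk = min(Cpu, Cpl) = 0.6679

0.668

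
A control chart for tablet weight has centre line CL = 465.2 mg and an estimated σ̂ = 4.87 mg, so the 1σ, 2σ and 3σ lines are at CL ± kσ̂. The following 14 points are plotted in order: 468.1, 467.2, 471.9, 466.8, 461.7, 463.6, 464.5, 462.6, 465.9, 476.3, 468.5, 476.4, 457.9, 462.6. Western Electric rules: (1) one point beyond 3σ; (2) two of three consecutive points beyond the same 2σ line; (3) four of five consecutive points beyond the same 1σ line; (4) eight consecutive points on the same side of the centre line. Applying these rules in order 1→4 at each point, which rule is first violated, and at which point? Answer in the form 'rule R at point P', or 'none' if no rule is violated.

Zone of each point (C = within 1σ̂, B = 1σ̂–2σ̂, A = 2σ̂–3σ̂, * = beyond 3σ̂; sign = side of CL): 1:+C, 2:+C, 3:+B, 4:+C, 5:-C, 6:-C, 7:-C, 8:-C, 9:+C, 10:+A, 11:+C, 12:+A, 13:-B, 14:-C
Rule 2 (two of three consecutive points beyond the same 2σ limit) is satisfied at point 12.

rule 2 at point 12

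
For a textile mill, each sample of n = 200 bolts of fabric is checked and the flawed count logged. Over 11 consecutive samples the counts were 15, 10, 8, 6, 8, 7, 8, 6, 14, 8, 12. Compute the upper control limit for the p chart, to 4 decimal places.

p̄ = Σdᵢ / (k·n) = 102 / (11 × 200) = 0.04636
UCL = p̄ + 3·√(p̄(1−p̄)/n) = 0.04636 + 3 × √(0.04636×0.95364/200) = 0.04636 + 3 × 0.01487 = 0.09097

0.0910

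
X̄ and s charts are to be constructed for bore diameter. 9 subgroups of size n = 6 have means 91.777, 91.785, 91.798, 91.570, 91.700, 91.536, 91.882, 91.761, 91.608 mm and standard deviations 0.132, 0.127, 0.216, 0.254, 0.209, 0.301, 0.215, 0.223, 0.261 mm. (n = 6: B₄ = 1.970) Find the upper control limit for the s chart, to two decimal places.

0.42

s̄ = (0.132 + 0.127 + 0.216 + 0.254 + 0.209 + 0.301 + 0.215 + 0.223 + 0.261) / 9 = 0.2153
UCL_s = B₄·s̄ = 1.970 × 0.2153 = 0.4242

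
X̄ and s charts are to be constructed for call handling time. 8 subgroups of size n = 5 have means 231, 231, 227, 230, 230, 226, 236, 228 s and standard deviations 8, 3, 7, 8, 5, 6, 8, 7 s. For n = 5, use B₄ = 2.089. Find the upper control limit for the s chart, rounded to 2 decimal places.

13.58

s̄ = (8 + 3 + 7 + 8 + 5 + 6 + 8 + 7) / 8 = 6.5000
UCL_s = B₄·s̄ = 2.089 × 6.5000 = 13.5785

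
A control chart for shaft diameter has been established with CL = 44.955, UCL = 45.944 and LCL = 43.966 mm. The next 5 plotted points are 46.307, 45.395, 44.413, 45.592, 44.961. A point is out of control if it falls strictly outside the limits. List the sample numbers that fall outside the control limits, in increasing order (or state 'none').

Compare each point to [43.966, 45.944]: sample 1 = 46.307 > UCL.

1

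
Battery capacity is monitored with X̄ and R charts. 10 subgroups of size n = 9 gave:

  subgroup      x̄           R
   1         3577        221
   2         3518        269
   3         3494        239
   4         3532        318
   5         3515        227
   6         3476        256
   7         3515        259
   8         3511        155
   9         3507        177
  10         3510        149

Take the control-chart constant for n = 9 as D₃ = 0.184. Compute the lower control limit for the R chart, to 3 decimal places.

R̄ = (221 + 269 + 239 + 318 + 227 + 256 + 259 + 155 + 177 + 149) / 10 = 2270.0000 / 10 = 227.0000
LCL_R = D₃·R̄ = 0.184 × 227.0000 = 41.7680

41.768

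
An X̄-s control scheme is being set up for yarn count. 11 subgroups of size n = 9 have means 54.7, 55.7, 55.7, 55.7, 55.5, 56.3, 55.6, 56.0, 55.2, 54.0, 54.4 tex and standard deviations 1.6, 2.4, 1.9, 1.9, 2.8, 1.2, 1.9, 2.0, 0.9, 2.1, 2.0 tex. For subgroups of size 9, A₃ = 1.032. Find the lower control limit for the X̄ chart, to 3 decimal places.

X̄̄ = (54.7 + 55.7 + 55.7 + 55.7 + 55.5 + 56.3 + 55.6 + 56.0 + 55.2 + 54.0 + 54.4) / 11 = 55.3455
s̄ = (1.6 + 2.4 + 1.9 + 1.9 + 2.8 + 1.2 + 1.9 + 2.0 + 0.9 + 2.1 + 2.0) / 11 = 1.8818
LCL = X̄̄ − A₃·s̄ = 55.3455 − 1.032 × 1.8818 = 53.4034

53.403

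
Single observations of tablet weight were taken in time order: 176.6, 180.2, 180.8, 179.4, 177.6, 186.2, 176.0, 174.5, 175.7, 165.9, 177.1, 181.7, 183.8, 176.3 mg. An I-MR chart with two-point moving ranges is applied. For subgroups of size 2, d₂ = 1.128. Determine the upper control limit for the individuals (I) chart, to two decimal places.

X̄ = (176.6 + 180.2 + 180.8 + 179.4 + 177.6 + 186.2 + 176.0 + 174.5 + 175.7 + 165.9 + 177.1 + 181.7 + 183.8 + 176.3) / 14 = 177.9857
Moving ranges: 3.6, 0.6, 1.4, 1.8, 8.6, 10.2, 1.5, 1.2, 9.8, 11.2, 4.6, 2.1, 7.5; M̄R̄ = 64.1000 / 13 = 4.9308
UCL = X̄ + 3·M̄R̄/d₂ = 177.9857 + 3 × 4.9308 / 1.128 = 191.0995

191.10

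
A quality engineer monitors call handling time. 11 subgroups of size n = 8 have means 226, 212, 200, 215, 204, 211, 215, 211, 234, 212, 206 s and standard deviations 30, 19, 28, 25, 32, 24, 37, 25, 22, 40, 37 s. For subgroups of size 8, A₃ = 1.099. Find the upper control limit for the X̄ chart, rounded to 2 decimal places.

245.14

X̄̄ = (226 + 212 + 200 + 215 + 204 + 211 + 215 + 211 + 234 + 212 + 206) / 11 = 213.2727
s̄ = (30 + 19 + 28 + 25 + 32 + 24 + 37 + 25 + 22 + 40 + 37) / 11 = 29.0000
UCL = X̄̄ + A₃·s̄ = 213.2727 + 1.099 × 29.0000 = 245.1437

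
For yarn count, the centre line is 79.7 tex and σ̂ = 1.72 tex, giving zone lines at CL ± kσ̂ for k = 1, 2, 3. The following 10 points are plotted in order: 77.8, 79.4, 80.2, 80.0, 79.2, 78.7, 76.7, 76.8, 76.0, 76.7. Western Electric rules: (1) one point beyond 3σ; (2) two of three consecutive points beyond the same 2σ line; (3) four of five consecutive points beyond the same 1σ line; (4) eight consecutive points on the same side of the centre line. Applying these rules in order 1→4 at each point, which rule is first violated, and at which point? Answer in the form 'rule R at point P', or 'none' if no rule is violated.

rule 3 at point 10

Zone of each point (C = within 1σ̂, B = 1σ̂–2σ̂, A = 2σ̂–3σ̂, * = beyond 3σ̂; sign = side of CL): 1:-B, 2:-C, 3:+C, 4:+C, 5:-C, 6:-C, 7:-B, 8:-B, 9:-A, 10:-B
Rule 3 (four of five consecutive points beyond the same 1σ limit) is satisfied at point 10.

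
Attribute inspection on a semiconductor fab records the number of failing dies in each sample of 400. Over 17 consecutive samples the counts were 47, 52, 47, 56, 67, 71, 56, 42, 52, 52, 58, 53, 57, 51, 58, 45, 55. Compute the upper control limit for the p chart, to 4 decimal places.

p̄ = Σdᵢ / (k·n) = 919 / (17 × 400) = 0.13515
UCL = p̄ + 3·√(p̄(1−p̄)/n) = 0.13515 + 3 × √(0.13515×0.86485/400) = 0.13515 + 3 × 0.01709 = 0.18643

0.1864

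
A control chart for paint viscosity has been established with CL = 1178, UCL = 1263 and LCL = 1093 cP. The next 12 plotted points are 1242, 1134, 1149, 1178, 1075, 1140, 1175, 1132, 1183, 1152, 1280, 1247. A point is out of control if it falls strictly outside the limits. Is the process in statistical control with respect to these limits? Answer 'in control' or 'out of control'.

Compare each point to [1093, 1263]: sample 5 = 1075 < LCL; sample 11 = 1280 > UCL.

out of control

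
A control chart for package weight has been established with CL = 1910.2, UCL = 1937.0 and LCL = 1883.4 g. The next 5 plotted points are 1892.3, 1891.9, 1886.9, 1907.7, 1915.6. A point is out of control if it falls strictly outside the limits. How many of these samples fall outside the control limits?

All 5 points lie within [1883.4, 1937.0].

0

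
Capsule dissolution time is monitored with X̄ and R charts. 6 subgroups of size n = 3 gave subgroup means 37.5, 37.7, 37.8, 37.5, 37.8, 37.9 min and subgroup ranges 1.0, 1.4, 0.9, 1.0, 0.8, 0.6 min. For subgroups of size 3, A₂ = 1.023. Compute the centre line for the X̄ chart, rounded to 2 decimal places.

X̄̄ = (37.5 + 37.7 + 37.8 + 37.5 + 37.8 + 37.9) / 6 = 226.2000 / 6 = 37.7000
CL = X̄̄ = 37.7000

37.70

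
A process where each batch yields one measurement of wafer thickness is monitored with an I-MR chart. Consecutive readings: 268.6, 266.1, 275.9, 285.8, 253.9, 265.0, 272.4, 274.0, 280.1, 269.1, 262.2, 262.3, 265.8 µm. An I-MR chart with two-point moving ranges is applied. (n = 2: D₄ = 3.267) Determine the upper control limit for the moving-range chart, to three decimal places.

Moving ranges: 2.5, 9.8, 9.9, 31.9, 11.1, 7.4, 1.6, 6.1, 11.0, 6.9, 0.1, 3.5; M̄R̄ = 101.8000 / 12 = 8.4833
UCL_MR = D₄·M̄R̄ = 3.267 × 8.4833 = 27.7150

27.715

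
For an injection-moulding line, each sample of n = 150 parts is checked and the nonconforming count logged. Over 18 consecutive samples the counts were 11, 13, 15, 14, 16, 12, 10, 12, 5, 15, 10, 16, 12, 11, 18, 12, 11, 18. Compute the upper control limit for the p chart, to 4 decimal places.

0.1541

p̄ = Σdᵢ / (k·n) = 231 / (18 × 150) = 0.08556
UCL = p̄ + 3·√(p̄(1−p̄)/n) = 0.08556 + 3 × √(0.08556×0.91444/150) = 0.08556 + 3 × 0.02284 = 0.15407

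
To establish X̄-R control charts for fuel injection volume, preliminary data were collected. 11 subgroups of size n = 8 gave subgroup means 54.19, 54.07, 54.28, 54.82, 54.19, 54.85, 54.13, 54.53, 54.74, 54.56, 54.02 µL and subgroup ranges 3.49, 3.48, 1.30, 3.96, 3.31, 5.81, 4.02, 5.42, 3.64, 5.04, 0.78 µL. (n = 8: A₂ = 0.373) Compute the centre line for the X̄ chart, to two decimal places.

X̄̄ = (54.19 + 54.07 + 54.28 + 54.82 + 54.19 + 54.85 + 54.13 + 54.53 + 54.74 + 54.56 + 54.02) / 11 = 598.3800 / 11 = 54.3982
CL = X̄̄ = 54.3982

54.40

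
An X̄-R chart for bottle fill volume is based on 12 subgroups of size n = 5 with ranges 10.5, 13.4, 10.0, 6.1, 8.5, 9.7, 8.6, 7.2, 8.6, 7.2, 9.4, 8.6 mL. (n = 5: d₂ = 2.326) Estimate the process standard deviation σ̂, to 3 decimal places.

R̄ = (10.5 + 13.4 + 10.0 + 6.1 + 8.5 + 9.7 + 8.6 + 7.2 + 8.6 + 7.2 + 9.4 + 8.6) / 12 = 8.9833
σ̂ = R̄ / d₂ = 8.9833 / 2.326 = 3.8621

3.862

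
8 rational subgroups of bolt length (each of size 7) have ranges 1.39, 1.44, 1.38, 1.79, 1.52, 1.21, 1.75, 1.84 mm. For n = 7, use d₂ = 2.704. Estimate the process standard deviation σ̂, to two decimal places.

R̄ = (1.39 + 1.44 + 1.38 + 1.79 + 1.52 + 1.21 + 1.75 + 1.84) / 8 = 1.5400
σ̂ = R̄ / d₂ = 1.5400 / 2.704 = 0.5695

0.57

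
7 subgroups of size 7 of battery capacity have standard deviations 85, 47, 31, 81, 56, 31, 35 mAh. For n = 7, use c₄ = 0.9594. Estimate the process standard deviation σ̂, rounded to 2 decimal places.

s̄ = (85 + 47 + 31 + 81 + 56 + 31 + 35) / 7 = 52.2857
σ̂ = s̄ / c₄ = 52.2857 / 0.9594 = 54.4983

54.50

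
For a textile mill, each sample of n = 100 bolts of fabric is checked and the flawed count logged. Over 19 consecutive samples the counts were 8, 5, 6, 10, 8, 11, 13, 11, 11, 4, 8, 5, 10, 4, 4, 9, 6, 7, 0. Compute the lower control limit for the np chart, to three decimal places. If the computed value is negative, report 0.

p̄ = Σdᵢ / (k·n) = 140 / (19 × 100) = 0.07368
LCL = np̄ − 3·√(np̄(1−p̄)) = 7.3684 − 3 × 2.6126 = -0.4693 → 0 (negative, so LCL = 0)

0.000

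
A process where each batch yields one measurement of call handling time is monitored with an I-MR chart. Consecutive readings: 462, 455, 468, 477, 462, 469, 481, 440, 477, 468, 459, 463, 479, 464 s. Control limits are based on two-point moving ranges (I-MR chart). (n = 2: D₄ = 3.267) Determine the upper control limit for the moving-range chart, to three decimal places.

Moving ranges: 7, 13, 9, 15, 7, 12, 41, 37, 9, 9, 4, 16, 15; M̄R̄ = 194.0000 / 13 = 14.9231
UCL_MR = D₄·M̄R̄ = 3.267 × 14.9231 = 48.7537

48.754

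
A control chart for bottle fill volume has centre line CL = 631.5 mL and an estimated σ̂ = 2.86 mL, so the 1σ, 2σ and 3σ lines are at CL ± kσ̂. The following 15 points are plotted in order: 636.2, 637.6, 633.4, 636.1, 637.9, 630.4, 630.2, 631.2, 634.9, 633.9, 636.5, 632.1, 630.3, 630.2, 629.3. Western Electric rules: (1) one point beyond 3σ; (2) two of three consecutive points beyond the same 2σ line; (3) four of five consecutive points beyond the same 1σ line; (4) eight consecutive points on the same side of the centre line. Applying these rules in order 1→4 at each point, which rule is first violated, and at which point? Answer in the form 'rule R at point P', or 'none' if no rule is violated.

rule 3 at point 5

Zone of each point (C = within 1σ̂, B = 1σ̂–2σ̂, A = 2σ̂–3σ̂, * = beyond 3σ̂; sign = side of CL): 1:+B, 2:+A, 3:+C, 4:+B, 5:+A, 6:-C, 7:-C, 8:-C, 9:+B, 10:+C, 11:+B, 12:+C, 13:-C, 14:-C, 15:-C
Rule 3 (four of five consecutive points beyond the same 1σ limit) is satisfied at point 5.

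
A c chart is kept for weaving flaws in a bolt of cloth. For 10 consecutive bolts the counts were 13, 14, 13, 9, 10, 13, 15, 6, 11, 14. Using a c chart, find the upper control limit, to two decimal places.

22.11

c̄ = (13 + 14 + 13 + 9 + 10 + 13 + 15 + 6 + 11 + 14) / 10 = 118 / 10 = 11.8000
UCL = c̄ + 3√c̄ = 11.8000 + 3 × √11.8000 = 11.8000 + 3 × 3.4351 = 22.1053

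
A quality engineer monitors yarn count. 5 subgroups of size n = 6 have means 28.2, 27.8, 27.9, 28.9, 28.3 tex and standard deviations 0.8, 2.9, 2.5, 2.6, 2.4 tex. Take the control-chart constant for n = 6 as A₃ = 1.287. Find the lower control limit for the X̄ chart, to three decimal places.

25.337

X̄̄ = (28.2 + 27.8 + 27.9 + 28.9 + 28.3) / 5 = 28.2200
s̄ = (0.8 + 2.9 + 2.5 + 2.6 + 2.4) / 5 = 2.2400
LCL = X̄̄ − A₃·s̄ = 28.2200 − 1.287 × 2.2400 = 25.3371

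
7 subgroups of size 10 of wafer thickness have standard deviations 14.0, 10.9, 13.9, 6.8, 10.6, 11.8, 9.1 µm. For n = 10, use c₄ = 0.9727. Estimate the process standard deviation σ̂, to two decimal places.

s̄ = (14.0 + 10.9 + 13.9 + 6.8 + 10.6 + 11.8 + 9.1) / 7 = 11.0143
σ̂ = s̄ / c₄ = 11.0143 / 0.9727 = 11.3234

11.32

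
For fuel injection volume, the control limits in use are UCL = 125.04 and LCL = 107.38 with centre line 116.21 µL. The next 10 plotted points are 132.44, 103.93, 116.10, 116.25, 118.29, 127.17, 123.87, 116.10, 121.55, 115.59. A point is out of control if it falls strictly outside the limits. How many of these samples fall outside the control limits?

3

Compare each point to [107.38, 125.04]: sample 1 = 132.44 > UCL; sample 2 = 103.93 < LCL; sample 6 = 127.17 > UCL.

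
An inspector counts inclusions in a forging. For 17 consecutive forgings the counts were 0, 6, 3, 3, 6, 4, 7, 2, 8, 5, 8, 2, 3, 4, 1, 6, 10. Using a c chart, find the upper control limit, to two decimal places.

11.01

c̄ = (0 + 6 + 3 + 3 + 6 + 4 + 7 + 2 + 8 + 5 + 8 + 2 + 3 + 4 + 1 + 6 + 10) / 17 = 78 / 17 = 4.5882
UCL = c̄ + 3√c̄ = 4.5882 + 3 × √4.5882 = 4.5882 + 3 × 2.1420 = 11.0143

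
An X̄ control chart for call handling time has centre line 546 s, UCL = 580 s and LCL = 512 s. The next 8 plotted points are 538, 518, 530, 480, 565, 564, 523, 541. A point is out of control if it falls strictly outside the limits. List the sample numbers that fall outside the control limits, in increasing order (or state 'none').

4

Compare each point to [512, 580]: sample 4 = 480 < LCL.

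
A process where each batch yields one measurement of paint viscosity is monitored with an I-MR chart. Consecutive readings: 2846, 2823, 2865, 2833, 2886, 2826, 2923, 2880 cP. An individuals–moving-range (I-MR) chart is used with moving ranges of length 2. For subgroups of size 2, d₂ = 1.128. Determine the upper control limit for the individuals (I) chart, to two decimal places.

2993.23

X̄ = (2846 + 2823 + 2865 + 2833 + 2886 + 2826 + 2923 + 2880) / 8 = 2860.2500
Moving ranges: 23, 42, 32, 53, 60, 97, 43; M̄R̄ = 350.0000 / 7 = 50.0000
UCL = X̄ + 3·M̄R̄/d₂ = 2860.2500 + 3 × 50.0000 / 1.128 = 2993.2287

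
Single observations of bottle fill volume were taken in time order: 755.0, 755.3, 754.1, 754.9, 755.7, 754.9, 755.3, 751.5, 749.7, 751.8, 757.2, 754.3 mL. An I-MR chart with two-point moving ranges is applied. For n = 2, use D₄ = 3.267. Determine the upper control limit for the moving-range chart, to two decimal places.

Moving ranges: 0.3, 1.2, 0.8, 0.8, 0.8, 0.4, 3.8, 1.8, 2.1, 5.4, 2.9; M̄R̄ = 20.3000 / 11 = 1.8455
UCL_MR = D₄·M̄R̄ = 3.267 × 1.8455 = 6.0291

6.03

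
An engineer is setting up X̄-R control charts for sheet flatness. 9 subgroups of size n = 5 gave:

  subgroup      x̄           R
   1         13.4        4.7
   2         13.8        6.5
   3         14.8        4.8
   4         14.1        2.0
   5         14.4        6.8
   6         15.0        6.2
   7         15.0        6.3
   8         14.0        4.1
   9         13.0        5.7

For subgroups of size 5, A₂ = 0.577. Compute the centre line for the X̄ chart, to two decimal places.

X̄̄ = (13.4 + 13.8 + 14.8 + 14.1 + 14.4 + 15.0 + 15.0 + 14.0 + 13.0) / 9 = 127.5000 / 9 = 14.1667
CL = X̄̄ = 14.1667

14.17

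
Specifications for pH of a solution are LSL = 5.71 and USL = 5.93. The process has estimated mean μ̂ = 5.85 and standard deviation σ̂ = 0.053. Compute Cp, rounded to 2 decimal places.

Cp = (USL − LSL) / (6σ̂) = (5.93 − 5.71) / (6 × 0.053) = 0.2200 / 0.3180 = 0.6918

0.69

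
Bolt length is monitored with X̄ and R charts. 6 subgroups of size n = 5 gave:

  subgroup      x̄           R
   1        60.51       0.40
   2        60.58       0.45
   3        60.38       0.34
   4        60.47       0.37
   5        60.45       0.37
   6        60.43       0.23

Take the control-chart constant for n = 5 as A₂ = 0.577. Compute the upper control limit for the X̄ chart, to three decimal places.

X̄̄ = (60.51 + 60.58 + 60.38 + 60.47 + 60.45 + 60.43) / 6 = 362.8200 / 6 = 60.4700
R̄ = (0.40 + 0.45 + 0.34 + 0.37 + 0.37 + 0.23) / 6 = 2.1600 / 6 = 0.3600
UCL = X̄̄ + A₂·R̄ = 60.4700 + 0.577 × 0.3600 = 60.6777

60.678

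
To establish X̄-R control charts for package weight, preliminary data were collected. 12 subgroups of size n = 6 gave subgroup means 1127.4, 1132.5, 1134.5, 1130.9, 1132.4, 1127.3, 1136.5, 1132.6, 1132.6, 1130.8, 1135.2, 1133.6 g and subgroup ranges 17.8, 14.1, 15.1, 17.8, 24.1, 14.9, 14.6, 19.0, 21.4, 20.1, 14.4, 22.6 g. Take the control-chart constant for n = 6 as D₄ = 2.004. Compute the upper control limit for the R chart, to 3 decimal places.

36.055

R̄ = (17.8 + 14.1 + 15.1 + 17.8 + 24.1 + 14.9 + 14.6 + 19.0 + 21.4 + 20.1 + 14.4 + 22.6) / 12 = 215.9000 / 12 = 17.9917
UCL_R = D₄·R̄ = 2.004 × 17.9917 = 36.0553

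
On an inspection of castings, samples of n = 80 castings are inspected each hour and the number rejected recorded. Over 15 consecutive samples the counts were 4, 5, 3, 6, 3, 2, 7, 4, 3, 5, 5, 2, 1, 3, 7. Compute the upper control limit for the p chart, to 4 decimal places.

p̄ = Σdᵢ / (k·n) = 60 / (15 × 80) = 0.05000
UCL = p̄ + 3·√(p̄(1−p̄)/n) = 0.05000 + 3 × √(0.05000×0.95000/80) = 0.05000 + 3 × 0.02437 = 0.12310

0.1231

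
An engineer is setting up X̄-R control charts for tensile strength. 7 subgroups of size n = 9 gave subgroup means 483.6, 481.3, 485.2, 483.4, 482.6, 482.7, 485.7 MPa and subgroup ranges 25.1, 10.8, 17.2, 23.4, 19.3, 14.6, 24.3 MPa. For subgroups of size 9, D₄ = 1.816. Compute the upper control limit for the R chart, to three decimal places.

34.945

R̄ = (25.1 + 10.8 + 17.2 + 23.4 + 19.3 + 14.6 + 24.3) / 7 = 134.7000 / 7 = 19.2429
UCL_R = D₄·R̄ = 1.816 × 19.2429 = 34.9450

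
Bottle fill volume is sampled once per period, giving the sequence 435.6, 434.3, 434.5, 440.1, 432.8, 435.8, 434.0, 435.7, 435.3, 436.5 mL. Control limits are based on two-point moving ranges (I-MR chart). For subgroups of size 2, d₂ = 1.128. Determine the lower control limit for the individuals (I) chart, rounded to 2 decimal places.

X̄ = (435.6 + 434.3 + 434.5 + 440.1 + 432.8 + 435.8 + 434.0 + 435.7 + 435.3 + 436.5) / 10 = 435.4600
Moving ranges: 1.3, 0.2, 5.6, 7.3, 3.0, 1.8, 1.7, 0.4, 1.2; M̄R̄ = 22.5000 / 9 = 2.5000
LCL = X̄ − 3·M̄R̄/d₂ = 435.4600 − 3 × 2.5000 / 1.128 = 428.8111

428.81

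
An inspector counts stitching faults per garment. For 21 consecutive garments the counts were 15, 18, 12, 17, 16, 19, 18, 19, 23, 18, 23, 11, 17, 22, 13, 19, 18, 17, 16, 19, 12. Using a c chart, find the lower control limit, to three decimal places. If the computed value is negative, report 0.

4.782

c̄ = (15 + 18 + 12 + 17 + 16 + 19 + 18 + 19 + 23 + 18 + 23 + 11 + 17 + 22 + 13 + 19 + 18 + 17 + 16 + 19 + 12) / 21 = 362 / 21 = 17.2381
LCL = c̄ − 3√c̄ = 17.2381 − 3 × 4.1519 = 4.7825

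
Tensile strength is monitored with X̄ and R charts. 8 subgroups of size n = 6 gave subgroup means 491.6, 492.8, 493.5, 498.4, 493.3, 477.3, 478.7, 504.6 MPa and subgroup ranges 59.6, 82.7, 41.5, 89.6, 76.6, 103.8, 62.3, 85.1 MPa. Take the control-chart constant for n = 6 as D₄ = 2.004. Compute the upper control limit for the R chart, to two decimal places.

150.60

R̄ = (59.6 + 82.7 + 41.5 + 89.6 + 76.6 + 103.8 + 62.3 + 85.1) / 8 = 601.2000 / 8 = 75.1500
UCL_R = D₄·R̄ = 2.004 × 75.1500 = 150.6006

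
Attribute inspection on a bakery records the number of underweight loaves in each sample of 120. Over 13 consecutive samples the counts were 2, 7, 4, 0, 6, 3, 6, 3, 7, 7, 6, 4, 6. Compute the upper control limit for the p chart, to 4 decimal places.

0.0922

p̄ = Σdᵢ / (k·n) = 61 / (13 × 120) = 0.03910
UCL = p̄ + 3·√(p̄(1−p̄)/n) = 0.03910 + 3 × √(0.03910×0.96090/120) = 0.03910 + 3 × 0.01769 = 0.09219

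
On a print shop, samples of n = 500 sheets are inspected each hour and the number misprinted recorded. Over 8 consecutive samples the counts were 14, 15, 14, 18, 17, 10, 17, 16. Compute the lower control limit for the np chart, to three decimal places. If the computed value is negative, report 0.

3.636

p̄ = Σdᵢ / (k·n) = 121 / (8 × 500) = 0.03025
LCL = np̄ − 3·√(np̄(1−p̄)) = 15.1250 − 3 × 3.8298 = 3.6356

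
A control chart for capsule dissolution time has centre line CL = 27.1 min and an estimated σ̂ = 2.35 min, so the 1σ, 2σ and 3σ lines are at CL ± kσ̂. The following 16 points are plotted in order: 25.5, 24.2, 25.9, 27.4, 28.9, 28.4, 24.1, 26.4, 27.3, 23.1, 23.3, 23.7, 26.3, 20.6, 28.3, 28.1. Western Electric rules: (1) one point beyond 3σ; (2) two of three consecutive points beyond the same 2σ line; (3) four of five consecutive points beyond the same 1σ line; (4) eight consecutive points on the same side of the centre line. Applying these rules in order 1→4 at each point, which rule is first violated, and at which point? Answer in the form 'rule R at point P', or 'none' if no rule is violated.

rule 3 at point 14

Zone of each point (C = within 1σ̂, B = 1σ̂–2σ̂, A = 2σ̂–3σ̂, * = beyond 3σ̂; sign = side of CL): 1:-C, 2:-B, 3:-C, 4:+C, 5:+C, 6:+C, 7:-B, 8:-C, 9:+C, 10:-B, 11:-B, 12:-B, 13:-C, 14:-A, 15:+C, 16:+C
Rule 3 (four of five consecutive points beyond the same 1σ limit) is satisfied at point 14.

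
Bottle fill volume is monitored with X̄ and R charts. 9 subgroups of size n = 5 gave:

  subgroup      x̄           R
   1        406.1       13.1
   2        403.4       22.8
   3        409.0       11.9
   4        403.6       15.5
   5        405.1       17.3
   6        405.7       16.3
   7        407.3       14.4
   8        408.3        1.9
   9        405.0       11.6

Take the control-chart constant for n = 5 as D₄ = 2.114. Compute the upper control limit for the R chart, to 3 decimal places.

R̄ = (13.1 + 22.8 + 11.9 + 15.5 + 17.3 + 16.3 + 14.4 + 1.9 + 11.6) / 9 = 124.8000 / 9 = 13.8667
UCL_R = D₄·R̄ = 2.114 × 13.8667 = 29.3141

29.314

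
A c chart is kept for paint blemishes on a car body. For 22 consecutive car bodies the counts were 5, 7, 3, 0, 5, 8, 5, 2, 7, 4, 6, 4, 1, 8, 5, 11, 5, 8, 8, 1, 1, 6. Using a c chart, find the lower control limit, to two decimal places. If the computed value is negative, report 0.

0.00

c̄ = (5 + 7 + 3 + 0 + 5 + 8 + 5 + 2 + 7 + 4 + 6 + 4 + 1 + 8 + 5 + 11 + 5 + 8 + 8 + 1 + 1 + 6) / 22 = 110 / 22 = 5.0000
LCL = c̄ − 3√c̄ = 5.0000 − 3 × 2.2361 = -1.7082 → 0 (cannot be negative)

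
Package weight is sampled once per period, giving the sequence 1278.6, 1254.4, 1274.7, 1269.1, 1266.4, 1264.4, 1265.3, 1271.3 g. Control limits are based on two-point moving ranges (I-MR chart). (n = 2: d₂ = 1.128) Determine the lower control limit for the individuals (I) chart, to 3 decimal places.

1244.583

X̄ = (1278.6 + 1254.4 + 1274.7 + 1269.1 + 1266.4 + 1264.4 + 1265.3 + 1271.3) / 8 = 1268.0250
Moving ranges: 24.2, 20.3, 5.6, 2.7, 2.0, 0.9, 6.0; M̄R̄ = 61.7000 / 7 = 8.8143
LCL = X̄ − 3·M̄R̄/d₂ = 1268.0250 − 3 × 8.8143 / 1.128 = 1244.5828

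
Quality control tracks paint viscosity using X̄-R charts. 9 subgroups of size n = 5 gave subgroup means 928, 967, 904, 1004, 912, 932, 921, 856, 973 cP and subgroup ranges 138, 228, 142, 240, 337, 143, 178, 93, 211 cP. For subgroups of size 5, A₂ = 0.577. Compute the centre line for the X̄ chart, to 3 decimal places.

X̄̄ = (928 + 967 + 904 + 1004 + 912 + 932 + 921 + 856 + 973) / 9 = 8397.0000 / 9 = 933.0000
CL = X̄̄ = 933.0000

933.000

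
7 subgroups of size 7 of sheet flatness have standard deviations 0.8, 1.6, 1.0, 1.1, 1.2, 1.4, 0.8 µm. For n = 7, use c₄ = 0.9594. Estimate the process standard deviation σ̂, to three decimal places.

s̄ = (0.8 + 1.6 + 1.0 + 1.1 + 1.2 + 1.4 + 0.8) / 7 = 1.1286
σ̂ = s̄ / c₄ = 1.1286 / 0.9594 = 1.1763

1.176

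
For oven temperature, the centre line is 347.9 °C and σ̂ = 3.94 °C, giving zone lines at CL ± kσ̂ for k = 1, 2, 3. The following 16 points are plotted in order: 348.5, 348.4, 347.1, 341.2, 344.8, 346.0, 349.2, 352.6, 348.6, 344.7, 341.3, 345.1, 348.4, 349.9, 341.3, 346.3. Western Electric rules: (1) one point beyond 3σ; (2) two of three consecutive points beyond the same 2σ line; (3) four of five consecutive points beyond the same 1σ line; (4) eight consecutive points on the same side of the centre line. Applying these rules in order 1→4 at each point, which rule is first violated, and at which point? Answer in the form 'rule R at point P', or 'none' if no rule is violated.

none

Zone of each point (C = within 1σ̂, B = 1σ̂–2σ̂, A = 2σ̂–3σ̂, * = beyond 3σ̂; sign = side of CL): 1:+C, 2:+C, 3:-C, 4:-B, 5:-C, 6:-C, 7:+C, 8:+B, 9:+C, 10:-C, 11:-B, 12:-C, 13:+C, 14:+C, 15:-B, 16:-C
No rule fires across all 16 points.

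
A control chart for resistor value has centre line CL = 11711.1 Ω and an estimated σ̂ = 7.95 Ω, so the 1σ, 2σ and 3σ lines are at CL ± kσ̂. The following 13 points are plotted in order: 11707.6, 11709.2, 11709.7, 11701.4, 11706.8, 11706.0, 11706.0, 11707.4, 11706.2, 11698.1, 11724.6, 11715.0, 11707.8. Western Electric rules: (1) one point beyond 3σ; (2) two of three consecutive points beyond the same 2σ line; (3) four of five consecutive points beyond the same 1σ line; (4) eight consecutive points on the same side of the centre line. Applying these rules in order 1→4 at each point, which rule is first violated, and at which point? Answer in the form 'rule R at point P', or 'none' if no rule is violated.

rule 4 at point 8

Zone of each point (C = within 1σ̂, B = 1σ̂–2σ̂, A = 2σ̂–3σ̂, * = beyond 3σ̂; sign = side of CL): 1:-C, 2:-C, 3:-C, 4:-B, 5:-C, 6:-C, 7:-C, 8:-C, 9:-C, 10:-B, 11:+B, 12:+C, 13:-C
Rule 4 (eight consecutive points on the same side of the centre line) is satisfied at point 8.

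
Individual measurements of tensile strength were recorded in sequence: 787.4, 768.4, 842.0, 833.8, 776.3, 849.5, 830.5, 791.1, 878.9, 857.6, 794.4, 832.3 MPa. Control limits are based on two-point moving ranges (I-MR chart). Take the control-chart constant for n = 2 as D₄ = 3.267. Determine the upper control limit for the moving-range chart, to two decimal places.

148.53

Moving ranges: 19.0, 73.6, 8.2, 57.5, 73.2, 19.0, 39.4, 87.8, 21.3, 63.2, 37.9; M̄R̄ = 500.1000 / 11 = 45.4636
UCL_MR = D₄·M̄R̄ = 3.267 × 45.4636 = 148.5297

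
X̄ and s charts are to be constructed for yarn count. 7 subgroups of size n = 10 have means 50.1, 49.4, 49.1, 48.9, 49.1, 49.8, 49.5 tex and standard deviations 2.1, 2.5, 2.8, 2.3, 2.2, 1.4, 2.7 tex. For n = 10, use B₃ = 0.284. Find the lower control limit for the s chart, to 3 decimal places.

0.649

s̄ = (2.1 + 2.5 + 2.8 + 2.3 + 2.2 + 1.4 + 2.7) / 7 = 2.2857
LCL_s = B₃·s̄ = 0.284 × 2.2857 = 0.6491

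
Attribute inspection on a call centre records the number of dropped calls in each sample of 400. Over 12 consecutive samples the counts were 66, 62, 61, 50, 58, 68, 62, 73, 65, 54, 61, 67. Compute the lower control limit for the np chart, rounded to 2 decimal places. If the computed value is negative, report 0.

p̄ = Σdᵢ / (k·n) = 747 / (12 × 400) = 0.15563
LCL = np̄ − 3·√(np̄(1−p̄)) = 62.2500 − 3 × 7.2500 = 40.5000

40.50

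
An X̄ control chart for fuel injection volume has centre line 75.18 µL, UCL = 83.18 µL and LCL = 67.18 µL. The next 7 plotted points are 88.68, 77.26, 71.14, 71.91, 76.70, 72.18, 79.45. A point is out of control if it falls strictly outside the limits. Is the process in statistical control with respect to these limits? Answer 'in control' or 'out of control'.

out of control

Compare each point to [67.18, 83.18]: sample 1 = 88.68 > UCL.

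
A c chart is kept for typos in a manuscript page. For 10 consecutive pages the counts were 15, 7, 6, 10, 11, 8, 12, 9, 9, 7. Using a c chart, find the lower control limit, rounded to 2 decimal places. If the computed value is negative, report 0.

c̄ = (15 + 7 + 6 + 10 + 11 + 8 + 12 + 9 + 9 + 7) / 10 = 94 / 10 = 9.4000
LCL = c̄ − 3√c̄ = 9.4000 − 3 × 3.0659 = 0.2022

0.20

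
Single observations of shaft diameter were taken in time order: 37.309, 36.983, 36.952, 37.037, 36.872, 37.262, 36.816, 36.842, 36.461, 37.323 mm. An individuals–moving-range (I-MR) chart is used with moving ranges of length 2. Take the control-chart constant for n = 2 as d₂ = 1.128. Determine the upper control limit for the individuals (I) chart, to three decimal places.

37.787

X̄ = (37.309 + 36.983 + 36.952 + 37.037 + 36.872 + 37.262 + 36.816 + 36.842 + 36.461 + 37.323) / 10 = 36.9857
Moving ranges: 0.326, 0.031, 0.085, 0.165, 0.390, 0.446, 0.026, 0.381, 0.862; M̄R̄ = 2.7120 / 9 = 0.3013
UCL = X̄ + 3·M̄R̄/d₂ = 36.9857 + 3 × 0.3013 / 1.128 = 37.7871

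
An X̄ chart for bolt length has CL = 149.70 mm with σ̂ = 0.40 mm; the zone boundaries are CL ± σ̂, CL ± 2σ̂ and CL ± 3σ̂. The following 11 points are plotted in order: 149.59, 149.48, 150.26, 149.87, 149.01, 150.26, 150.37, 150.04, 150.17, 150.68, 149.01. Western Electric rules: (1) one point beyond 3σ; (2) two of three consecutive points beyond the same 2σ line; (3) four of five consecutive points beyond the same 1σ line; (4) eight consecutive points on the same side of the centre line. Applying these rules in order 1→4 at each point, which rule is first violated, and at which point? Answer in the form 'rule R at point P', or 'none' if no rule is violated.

rule 3 at point 10

Zone of each point (C = within 1σ̂, B = 1σ̂–2σ̂, A = 2σ̂–3σ̂, * = beyond 3σ̂; sign = side of CL): 1:-C, 2:-C, 3:+B, 4:+C, 5:-B, 6:+B, 7:+B, 8:+C, 9:+B, 10:+A, 11:-B
Rule 3 (four of five consecutive points beyond the same 1σ limit) is satisfied at point 10.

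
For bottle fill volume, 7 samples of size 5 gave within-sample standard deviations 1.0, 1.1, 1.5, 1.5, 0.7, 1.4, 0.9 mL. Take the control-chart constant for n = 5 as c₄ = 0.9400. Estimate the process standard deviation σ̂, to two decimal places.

1.23

s̄ = (1.0 + 1.1 + 1.5 + 1.5 + 0.7 + 1.4 + 0.9) / 7 = 1.1571
σ̂ = s̄ / c₄ = 1.1571 / 0.9400 = 1.2310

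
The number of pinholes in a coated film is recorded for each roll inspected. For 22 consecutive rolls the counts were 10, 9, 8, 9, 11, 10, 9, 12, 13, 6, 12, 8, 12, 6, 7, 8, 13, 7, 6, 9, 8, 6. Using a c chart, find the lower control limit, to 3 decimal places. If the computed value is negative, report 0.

0.023

c̄ = (10 + 9 + 8 + 9 + 11 + 10 + 9 + 12 + 13 + 6 + 12 + 8 + 12 + 6 + 7 + 8 + 13 + 7 + 6 + 9 + 8 + 6) / 22 = 199 / 22 = 9.0455
LCL = c̄ − 3√c̄ = 9.0455 − 3 × 3.0076 = 0.0228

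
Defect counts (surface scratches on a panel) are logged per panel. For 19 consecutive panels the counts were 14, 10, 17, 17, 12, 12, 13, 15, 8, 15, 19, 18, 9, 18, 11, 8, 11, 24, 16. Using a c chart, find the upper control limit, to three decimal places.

25.299

c̄ = (14 + 10 + 17 + 17 + 12 + 12 + 13 + 15 + 8 + 15 + 19 + 18 + 9 + 18 + 11 + 8 + 11 + 24 + 16) / 19 = 267 / 19 = 14.0526
UCL = c̄ + 3√c̄ = 14.0526 + 3 × √14.0526 = 14.0526 + 3 × 3.7487 = 25.2987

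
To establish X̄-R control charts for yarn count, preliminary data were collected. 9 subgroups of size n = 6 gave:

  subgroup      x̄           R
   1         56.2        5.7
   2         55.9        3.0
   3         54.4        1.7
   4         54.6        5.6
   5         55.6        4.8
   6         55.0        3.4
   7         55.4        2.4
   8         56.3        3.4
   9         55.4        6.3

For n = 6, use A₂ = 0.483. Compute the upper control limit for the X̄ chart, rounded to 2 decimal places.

57.37

X̄̄ = (56.2 + 55.9 + 54.4 + 54.6 + 55.6 + 55.0 + 55.4 + 56.3 + 55.4) / 9 = 498.8000 / 9 = 55.4222
R̄ = (5.7 + 3.0 + 1.7 + 5.6 + 4.8 + 3.4 + 2.4 + 3.4 + 6.3) / 9 = 36.3000 / 9 = 4.0333
UCL = X̄̄ + A₂·R̄ = 55.4222 + 0.483 × 4.0333 = 57.3703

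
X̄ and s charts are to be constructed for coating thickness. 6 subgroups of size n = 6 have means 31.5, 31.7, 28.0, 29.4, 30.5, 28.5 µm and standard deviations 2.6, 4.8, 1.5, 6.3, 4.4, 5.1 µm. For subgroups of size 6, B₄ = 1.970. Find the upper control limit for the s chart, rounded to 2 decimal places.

8.11

s̄ = (2.6 + 4.8 + 1.5 + 6.3 + 4.4 + 5.1) / 6 = 4.1167
UCL_s = B₄·s̄ = 1.970 × 4.1167 = 8.1098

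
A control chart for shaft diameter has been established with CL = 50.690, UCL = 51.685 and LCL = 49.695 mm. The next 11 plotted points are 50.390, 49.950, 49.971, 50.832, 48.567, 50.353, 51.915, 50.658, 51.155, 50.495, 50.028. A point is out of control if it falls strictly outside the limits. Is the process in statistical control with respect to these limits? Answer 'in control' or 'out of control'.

Compare each point to [49.695, 51.685]: sample 5 = 48.567 < LCL; sample 7 = 51.915 > UCL.

out of control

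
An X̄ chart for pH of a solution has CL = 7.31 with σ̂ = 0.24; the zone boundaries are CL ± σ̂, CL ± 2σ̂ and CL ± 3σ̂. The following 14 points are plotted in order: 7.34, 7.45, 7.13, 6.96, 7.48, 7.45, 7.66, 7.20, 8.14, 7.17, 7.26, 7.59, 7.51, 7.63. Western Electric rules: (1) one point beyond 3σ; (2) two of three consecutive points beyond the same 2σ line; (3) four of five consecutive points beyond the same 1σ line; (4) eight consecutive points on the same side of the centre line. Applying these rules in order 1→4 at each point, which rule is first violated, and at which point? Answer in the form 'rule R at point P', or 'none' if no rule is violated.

Zone of each point (C = within 1σ̂, B = 1σ̂–2σ̂, A = 2σ̂–3σ̂, * = beyond 3σ̂; sign = side of CL): 1:+C, 2:+C, 3:-C, 4:-B, 5:+C, 6:+C, 7:+B, 8:-C, 9:+*, 10:-C, 11:-C, 12:+B, 13:+C, 14:+B
Rule 1 (one point beyond the 3σ limits) is satisfied at point 9.

rule 1 at point 9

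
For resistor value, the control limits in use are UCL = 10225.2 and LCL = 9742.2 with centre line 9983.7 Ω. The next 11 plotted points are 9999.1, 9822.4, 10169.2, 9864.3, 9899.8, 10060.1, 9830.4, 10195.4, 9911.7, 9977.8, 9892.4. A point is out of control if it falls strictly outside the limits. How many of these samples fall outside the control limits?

0

All 11 points lie within [9742.2, 10225.2].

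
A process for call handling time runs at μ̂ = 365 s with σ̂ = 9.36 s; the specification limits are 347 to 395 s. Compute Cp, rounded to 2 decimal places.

Cp = (USL − LSL) / (6σ̂) = (395 − 347) / (6 × 9.36) = 48.0000 / 56.1600 = 0.8547

0.85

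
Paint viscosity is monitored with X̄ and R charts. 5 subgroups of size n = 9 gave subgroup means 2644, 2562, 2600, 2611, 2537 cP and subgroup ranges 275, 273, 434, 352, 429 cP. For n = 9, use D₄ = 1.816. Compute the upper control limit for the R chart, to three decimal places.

640.322

R̄ = (275 + 273 + 434 + 352 + 429) / 5 = 1763.0000 / 5 = 352.6000
UCL_R = D₄·R̄ = 1.816 × 352.6000 = 640.3216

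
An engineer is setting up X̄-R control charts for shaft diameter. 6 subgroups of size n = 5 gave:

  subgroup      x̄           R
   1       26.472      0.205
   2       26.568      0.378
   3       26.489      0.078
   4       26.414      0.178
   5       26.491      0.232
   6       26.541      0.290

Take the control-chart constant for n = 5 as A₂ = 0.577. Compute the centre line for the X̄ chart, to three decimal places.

26.496

X̄̄ = (26.472 + 26.568 + 26.489 + 26.414 + 26.491 + 26.541) / 6 = 158.9750 / 6 = 26.4958
CL = X̄̄ = 26.4958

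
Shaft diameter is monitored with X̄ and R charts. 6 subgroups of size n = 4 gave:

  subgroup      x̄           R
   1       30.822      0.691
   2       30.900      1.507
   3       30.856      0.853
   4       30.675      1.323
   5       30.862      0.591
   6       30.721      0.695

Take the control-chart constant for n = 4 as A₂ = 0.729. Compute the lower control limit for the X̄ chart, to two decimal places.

X̄̄ = (30.822 + 30.900 + 30.856 + 30.675 + 30.862 + 30.721) / 6 = 184.8360 / 6 = 30.8060
R̄ = (0.691 + 1.507 + 0.853 + 1.323 + 0.591 + 0.695) / 6 = 5.6600 / 6 = 0.9433
LCL = X̄̄ − A₂·R̄ = 30.8060 − 0.729 × 0.9433 = 30.1183

30.12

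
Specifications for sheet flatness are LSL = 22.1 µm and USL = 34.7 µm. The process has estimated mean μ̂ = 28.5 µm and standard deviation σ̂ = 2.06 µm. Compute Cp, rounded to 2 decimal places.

Cp = (USL − LSL) / (6σ̂) = (34.7 − 22.1) / (6 × 2.06) = 12.6000 / 12.3600 = 1.0194

1.02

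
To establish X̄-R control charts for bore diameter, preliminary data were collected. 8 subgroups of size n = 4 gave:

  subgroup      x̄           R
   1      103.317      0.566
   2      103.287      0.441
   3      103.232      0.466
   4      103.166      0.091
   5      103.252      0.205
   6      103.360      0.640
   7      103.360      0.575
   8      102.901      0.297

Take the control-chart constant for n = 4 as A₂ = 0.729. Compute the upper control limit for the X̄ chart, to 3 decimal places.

X̄̄ = (103.317 + 103.287 + 103.232 + 103.166 + 103.252 + 103.360 + 103.360 + 102.901) / 8 = 825.8750 / 8 = 103.2344
R̄ = (0.566 + 0.441 + 0.466 + 0.091 + 0.205 + 0.640 + 0.575 + 0.297) / 8 = 3.2810 / 8 = 0.4101
UCL = X̄̄ + A₂·R̄ = 103.2344 + 0.729 × 0.4101 = 103.5334

103.533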